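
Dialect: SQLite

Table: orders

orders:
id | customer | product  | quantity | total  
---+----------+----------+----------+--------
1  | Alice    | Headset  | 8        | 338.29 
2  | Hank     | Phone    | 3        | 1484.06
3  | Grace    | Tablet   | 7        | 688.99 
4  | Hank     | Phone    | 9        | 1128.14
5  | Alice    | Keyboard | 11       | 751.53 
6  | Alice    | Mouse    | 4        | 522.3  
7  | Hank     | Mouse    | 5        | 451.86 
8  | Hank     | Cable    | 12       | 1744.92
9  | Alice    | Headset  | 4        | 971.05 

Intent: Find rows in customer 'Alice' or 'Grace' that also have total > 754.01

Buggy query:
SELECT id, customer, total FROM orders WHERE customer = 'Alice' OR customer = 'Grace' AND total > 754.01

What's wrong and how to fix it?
Bug: Without parentheses, AND is evaluated before OR, so the total filter only applies to the 'Grace' branch

Fix: Group the OR with parentheses (or use IN), then AND the threshold

Corrected query:
SELECT id, customer, total FROM orders WHERE (customer = 'Alice' OR customer = 'Grace') AND total > 754.01

Result:
id | customer | total 
---+----------+-------
9  | Alice    | 971.05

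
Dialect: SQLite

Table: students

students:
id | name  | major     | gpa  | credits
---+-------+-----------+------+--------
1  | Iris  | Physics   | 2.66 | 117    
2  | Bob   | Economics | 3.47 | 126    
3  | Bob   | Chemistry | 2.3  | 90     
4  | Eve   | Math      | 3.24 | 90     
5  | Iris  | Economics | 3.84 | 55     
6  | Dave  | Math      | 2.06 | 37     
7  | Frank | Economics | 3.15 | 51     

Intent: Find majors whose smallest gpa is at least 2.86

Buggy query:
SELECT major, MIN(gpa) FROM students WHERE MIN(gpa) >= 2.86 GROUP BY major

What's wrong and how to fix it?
Bug: Aggregates like MIN are computed per group after WHERE runs

Fix: Replace WHERE with HAVING after the GROUP BY

Corrected query:
SELECT major, MIN(gpa) FROM students GROUP BY major HAVING MIN(gpa) >= 2.86

Result:
major     | MIN(gpa)
----------+---------
Economics | 3.15    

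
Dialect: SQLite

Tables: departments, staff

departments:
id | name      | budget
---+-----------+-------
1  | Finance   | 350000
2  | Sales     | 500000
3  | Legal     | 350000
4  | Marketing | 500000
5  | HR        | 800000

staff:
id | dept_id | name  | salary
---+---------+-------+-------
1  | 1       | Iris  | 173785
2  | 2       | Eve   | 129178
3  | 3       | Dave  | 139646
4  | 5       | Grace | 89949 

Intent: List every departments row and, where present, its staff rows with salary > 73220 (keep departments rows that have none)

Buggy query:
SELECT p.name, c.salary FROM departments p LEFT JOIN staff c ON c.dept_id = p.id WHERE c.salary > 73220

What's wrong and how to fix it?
Bug: Filtering c.salary in WHERE discards the NULL rows produced by LEFT JOIN, turning it into an inner join

Fix: Put 'c.salary > 73220' in the JOIN's ON clause instead of WHERE

Corrected query:
SELECT p.name, c.salary FROM departments p LEFT JOIN staff c ON c.dept_id = p.id AND c.salary > 73220

Result:
name      | salary
----------+-------
Finance   | 173785
Sales     | 129178
Legal     | 139646
Marketing | NULL  
HR        | 89949 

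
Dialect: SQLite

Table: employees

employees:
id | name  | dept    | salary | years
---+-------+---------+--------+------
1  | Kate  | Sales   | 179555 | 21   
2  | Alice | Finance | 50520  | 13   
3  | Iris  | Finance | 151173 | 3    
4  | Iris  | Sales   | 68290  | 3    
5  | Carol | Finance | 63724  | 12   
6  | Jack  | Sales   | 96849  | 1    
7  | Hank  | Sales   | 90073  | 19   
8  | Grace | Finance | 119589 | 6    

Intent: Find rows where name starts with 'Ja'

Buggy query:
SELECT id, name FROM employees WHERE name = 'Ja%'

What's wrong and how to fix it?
Bug: Wildcards only work with LIKE; '=' treats '%' as a literal character

Fix: Use LIKE for wildcard pattern matching

Corrected query:
SELECT id, name FROM employees WHERE name LIKE 'Ja%'

Result:
id | name
---+-----
6  | Jack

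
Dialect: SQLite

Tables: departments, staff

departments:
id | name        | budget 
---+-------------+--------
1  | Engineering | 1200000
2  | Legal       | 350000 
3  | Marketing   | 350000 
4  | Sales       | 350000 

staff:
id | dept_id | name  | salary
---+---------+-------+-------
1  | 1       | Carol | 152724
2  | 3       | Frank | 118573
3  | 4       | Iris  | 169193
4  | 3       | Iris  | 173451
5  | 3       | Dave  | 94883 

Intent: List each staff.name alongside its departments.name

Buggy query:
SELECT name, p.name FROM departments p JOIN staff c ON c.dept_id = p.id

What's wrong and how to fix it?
Bug: Both tables have a 'name' column; the unqualified reference is ambiguous

Fix: Prefix ambiguous columns with the table alias

Corrected query:
SELECT c.name, p.name FROM departments p JOIN staff c ON c.dept_id = p.id

Result:
name  | name       
------+------------
Carol | Engineering
Frank | Marketing  
Iris  | Sales      
Iris  | Marketing  
Dave  | Marketing  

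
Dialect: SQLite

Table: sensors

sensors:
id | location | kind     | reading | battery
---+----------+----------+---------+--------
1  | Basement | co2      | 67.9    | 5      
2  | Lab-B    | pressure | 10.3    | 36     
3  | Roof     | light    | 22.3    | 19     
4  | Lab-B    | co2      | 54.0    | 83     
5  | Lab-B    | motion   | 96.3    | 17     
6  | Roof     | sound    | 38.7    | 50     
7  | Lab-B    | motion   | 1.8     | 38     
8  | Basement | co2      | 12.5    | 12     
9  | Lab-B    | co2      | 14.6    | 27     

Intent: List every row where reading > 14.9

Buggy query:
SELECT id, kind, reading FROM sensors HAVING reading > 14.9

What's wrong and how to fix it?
Bug: HAVING filters the output of aggregation, but this query has no GROUP BY and no aggregate functions, so SQLite rejects it (HAVING clause on a non-aggregate query); the condition here is per row

Fix: Use WHERE for row-level filtering

Corrected query:
SELECT id, kind, reading FROM sensors WHERE reading > 14.9

Result:
id | kind   | reading
---+--------+--------
1  | co2    | 67.9   
3  | light  | 22.3   
4  | co2    | 54     
5  | motion | 96.3   
6  | sound  | 38.7   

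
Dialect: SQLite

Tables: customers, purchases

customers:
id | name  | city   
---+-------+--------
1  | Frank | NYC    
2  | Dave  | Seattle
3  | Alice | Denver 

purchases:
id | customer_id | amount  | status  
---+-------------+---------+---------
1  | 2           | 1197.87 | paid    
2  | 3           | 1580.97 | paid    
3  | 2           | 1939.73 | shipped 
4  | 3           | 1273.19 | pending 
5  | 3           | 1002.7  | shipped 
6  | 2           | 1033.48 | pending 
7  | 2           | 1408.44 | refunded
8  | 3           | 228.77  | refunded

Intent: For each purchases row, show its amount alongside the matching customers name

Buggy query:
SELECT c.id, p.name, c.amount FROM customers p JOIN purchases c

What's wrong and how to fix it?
Bug: Missing join condition: each purchases row is matched to all customers rows instead of just its own

Fix: Specify the join condition linking the foreign key to the parent id

Corrected query:
SELECT c.id, p.name, c.amount FROM customers p JOIN purchases c ON c.customer_id = p.id

Result:
id | name  | amount 
---+-------+--------
1  | Dave  | 1197.87
2  | Alice | 1580.97
3  | Dave  | 1939.73
4  | Alice | 1273.19
5  | Alice | 1002.7 
6  | Dave  | 1033.48
7  | Dave  | 1408.44
8  | Alice | 228.77 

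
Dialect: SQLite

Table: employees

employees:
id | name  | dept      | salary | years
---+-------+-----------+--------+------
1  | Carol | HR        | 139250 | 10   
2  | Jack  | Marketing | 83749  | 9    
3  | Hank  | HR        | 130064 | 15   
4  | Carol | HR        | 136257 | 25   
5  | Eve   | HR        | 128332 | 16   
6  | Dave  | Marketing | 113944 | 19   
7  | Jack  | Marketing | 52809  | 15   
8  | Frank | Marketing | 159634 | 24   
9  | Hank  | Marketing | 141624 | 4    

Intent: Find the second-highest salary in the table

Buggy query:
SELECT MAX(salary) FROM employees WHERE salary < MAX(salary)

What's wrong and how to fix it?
Bug: MAX(salary) on the right of the comparison is an aggregate-in-WHERE error

Fix: Put the inner MAX in a scalar subquery

Corrected query:
SELECT MAX(salary) FROM employees WHERE salary < (SELECT MAX(salary) FROM employees)

Result:
MAX(salary)
-----------
141624     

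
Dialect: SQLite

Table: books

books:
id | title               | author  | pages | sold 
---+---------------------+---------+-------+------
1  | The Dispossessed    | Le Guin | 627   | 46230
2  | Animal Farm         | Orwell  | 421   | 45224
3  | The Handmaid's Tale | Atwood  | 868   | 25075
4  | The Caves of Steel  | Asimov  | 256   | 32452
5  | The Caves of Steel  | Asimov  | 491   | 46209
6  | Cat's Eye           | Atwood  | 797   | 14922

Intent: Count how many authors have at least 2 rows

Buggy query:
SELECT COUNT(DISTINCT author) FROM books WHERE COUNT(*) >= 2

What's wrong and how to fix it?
Bug: COUNT(*) cannot appear in WHERE; the per-group count doesn't exist yet

Fix: Use a subquery that GROUPs and filters with HAVING, then count its rows

Corrected query:
SELECT COUNT(*) FROM (SELECT author FROM books GROUP BY author HAVING COUNT(*) >= 2)

Result:
COUNT(*)
--------
2       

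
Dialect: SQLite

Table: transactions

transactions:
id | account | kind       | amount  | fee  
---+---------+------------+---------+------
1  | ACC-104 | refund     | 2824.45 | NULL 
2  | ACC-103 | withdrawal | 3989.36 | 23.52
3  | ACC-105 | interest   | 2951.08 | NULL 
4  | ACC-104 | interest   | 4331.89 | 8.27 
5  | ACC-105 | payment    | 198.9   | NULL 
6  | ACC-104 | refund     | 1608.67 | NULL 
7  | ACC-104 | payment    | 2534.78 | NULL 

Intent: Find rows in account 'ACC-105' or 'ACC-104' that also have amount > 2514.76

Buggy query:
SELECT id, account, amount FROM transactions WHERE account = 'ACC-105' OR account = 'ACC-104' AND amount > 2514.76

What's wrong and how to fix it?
Bug: Without parentheses, AND is evaluated before OR, so the amount filter only applies to the 'ACC-104' branch

Fix: Add parentheses around the OR so the AND applies to both alternatives

Corrected query:
SELECT id, account, amount FROM transactions WHERE (account = 'ACC-105' OR account = 'ACC-104') AND amount > 2514.76

Result:
id | account | amount 
---+---------+--------
1  | ACC-104 | 2824.45
3  | ACC-105 | 2951.08
4  | ACC-104 | 4331.89
7  | ACC-104 | 2534.78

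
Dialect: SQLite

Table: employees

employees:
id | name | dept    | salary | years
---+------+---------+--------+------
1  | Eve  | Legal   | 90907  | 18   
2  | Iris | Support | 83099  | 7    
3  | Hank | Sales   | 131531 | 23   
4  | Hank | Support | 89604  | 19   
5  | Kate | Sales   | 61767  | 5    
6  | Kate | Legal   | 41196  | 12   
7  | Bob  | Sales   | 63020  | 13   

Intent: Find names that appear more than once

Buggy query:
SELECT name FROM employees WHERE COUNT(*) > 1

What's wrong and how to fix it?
Bug: COUNT(*) is an aggregate and cannot be used in WHERE

Fix: GROUP BY name, then filter groups with HAVING COUNT(*) > 1

Corrected query:
SELECT name FROM employees GROUP BY name HAVING COUNT(*) > 1

Result:
name
----
Hank
Kate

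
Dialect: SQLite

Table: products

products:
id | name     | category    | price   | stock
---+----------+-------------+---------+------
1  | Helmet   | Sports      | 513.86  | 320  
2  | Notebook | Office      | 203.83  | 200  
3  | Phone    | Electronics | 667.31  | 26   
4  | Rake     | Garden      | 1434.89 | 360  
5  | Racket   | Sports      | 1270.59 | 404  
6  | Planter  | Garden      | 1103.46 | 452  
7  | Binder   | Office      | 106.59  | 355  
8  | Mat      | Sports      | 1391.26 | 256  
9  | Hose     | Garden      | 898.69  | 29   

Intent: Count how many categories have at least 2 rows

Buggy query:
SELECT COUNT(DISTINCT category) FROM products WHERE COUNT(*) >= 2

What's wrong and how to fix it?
Bug: WHERE filters individual rows, not groups, so a group-level COUNT is invalid there

Fix: Group first with HAVING COUNT(*) >= 2, then COUNT the resulting groups

Corrected query:
SELECT COUNT(*) FROM (SELECT category FROM products GROUP BY category HAVING COUNT(*) >= 2)

Result:
COUNT(*)
--------
3       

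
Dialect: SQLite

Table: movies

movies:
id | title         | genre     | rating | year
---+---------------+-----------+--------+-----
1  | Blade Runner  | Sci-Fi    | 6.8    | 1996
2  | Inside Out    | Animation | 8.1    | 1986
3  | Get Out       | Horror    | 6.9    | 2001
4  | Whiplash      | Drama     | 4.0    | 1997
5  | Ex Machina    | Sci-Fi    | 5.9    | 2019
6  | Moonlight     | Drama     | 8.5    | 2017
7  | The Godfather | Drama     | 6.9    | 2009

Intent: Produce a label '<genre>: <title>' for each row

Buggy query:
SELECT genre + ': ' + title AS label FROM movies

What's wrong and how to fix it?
Bug: SQLite uses || for string concatenation; + coerces text to numbers (yielding 0)

Fix: Use the || operator for string concatenation

Corrected query:
SELECT genre || ': ' || title AS label FROM movies

Result:
label                
---------------------
Sci-Fi: Blade Runner 
Animation: Inside Out
Horror: Get Out      
Drama: Whiplash      
Sci-Fi: Ex Machina   
Drama: Moonlight     
Drama: The Godfather 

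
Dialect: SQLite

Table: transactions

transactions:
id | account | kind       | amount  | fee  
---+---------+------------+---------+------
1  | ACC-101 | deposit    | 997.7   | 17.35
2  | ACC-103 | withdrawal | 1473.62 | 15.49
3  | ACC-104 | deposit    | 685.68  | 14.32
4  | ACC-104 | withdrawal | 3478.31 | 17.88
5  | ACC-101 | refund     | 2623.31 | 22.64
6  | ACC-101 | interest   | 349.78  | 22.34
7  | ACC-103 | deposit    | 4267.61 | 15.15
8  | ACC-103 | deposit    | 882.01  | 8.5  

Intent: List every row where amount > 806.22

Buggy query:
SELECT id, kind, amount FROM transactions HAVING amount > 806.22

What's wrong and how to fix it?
Bug: HAVING filters the output of aggregation, but this query has no GROUP BY and no aggregate functions, so SQLite rejects it (HAVING clause on a non-aggregate query); the condition here is per row

Fix: Use WHERE for row-level filtering

Corrected query:
SELECT id, kind, amount FROM transactions WHERE amount > 806.22

Result:
id | kind       | amount 
---+------------+--------
1  | deposit    | 997.7  
2  | withdrawal | 1473.62
4  | withdrawal | 3478.31
5  | refund     | 2623.31
7  | deposit    | 4267.61
8  | deposit    | 882.01 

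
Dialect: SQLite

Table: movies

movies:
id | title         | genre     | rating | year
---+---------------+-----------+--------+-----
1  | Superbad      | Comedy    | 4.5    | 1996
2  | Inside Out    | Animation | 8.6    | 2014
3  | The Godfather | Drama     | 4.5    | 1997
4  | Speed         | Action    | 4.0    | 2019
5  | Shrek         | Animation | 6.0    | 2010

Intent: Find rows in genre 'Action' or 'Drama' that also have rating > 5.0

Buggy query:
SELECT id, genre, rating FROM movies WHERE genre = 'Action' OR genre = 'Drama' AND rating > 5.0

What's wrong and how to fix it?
Bug: AND binds tighter than OR, so this parses as genre = 'Action' OR (genre = 'Drama' AND rating > 5.0)

Fix: Add parentheses around the OR so the AND applies to both alternatives

Corrected query:
SELECT id, genre, rating FROM movies WHERE (genre = 'Action' OR genre = 'Drama') AND rating > 5.0

Result:
(no rows)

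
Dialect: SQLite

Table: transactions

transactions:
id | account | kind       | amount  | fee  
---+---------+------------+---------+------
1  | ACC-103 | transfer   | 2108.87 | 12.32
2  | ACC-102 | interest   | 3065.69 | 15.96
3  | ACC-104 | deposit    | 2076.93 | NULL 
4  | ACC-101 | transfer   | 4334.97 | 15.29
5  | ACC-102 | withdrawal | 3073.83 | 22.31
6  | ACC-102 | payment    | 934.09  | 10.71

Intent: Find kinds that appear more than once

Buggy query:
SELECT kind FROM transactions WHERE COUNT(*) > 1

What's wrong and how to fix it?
Bug: COUNT(*) is an aggregate and cannot be used in WHERE

Fix: GROUP BY kind, then filter groups with HAVING COUNT(*) > 1

Corrected query:
SELECT kind FROM transactions GROUP BY kind HAVING COUNT(*) > 1

Result:
kind    
--------
transfer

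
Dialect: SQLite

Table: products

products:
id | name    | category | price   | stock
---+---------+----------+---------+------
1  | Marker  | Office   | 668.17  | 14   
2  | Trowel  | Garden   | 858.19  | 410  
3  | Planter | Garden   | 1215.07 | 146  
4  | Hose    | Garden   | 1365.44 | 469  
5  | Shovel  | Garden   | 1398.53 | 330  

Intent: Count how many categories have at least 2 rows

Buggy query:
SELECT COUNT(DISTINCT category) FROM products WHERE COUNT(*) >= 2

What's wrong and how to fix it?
Bug: COUNT(*) cannot appear in WHERE; the per-group count doesn't exist yet

Fix: Use a subquery that GROUPs and filters with HAVING, then count its rows

Corrected query:
SELECT COUNT(*) FROM (SELECT category FROM products GROUP BY category HAVING COUNT(*) >= 2)

Result:
COUNT(*)
--------
1       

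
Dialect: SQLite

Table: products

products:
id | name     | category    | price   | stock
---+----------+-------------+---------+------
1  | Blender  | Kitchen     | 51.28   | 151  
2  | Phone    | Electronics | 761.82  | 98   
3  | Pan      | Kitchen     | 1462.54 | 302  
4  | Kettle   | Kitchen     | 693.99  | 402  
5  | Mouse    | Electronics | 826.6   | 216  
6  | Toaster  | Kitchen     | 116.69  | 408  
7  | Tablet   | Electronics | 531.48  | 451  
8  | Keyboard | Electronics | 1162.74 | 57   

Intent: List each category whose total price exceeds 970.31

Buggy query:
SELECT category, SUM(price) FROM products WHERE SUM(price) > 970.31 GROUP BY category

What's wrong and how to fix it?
Bug: SUM(price) is an aggregate, but WHERE filters rows before aggregation

Fix: Use HAVING (which filters groups after aggregation) instead of WHERE

Corrected query:
SELECT category, SUM(price) FROM products GROUP BY category HAVING SUM(price) > 970.31

Result:
category    | SUM(price)
------------+-----------
Electronics | 3282.64   
Kitchen     | 2324.5    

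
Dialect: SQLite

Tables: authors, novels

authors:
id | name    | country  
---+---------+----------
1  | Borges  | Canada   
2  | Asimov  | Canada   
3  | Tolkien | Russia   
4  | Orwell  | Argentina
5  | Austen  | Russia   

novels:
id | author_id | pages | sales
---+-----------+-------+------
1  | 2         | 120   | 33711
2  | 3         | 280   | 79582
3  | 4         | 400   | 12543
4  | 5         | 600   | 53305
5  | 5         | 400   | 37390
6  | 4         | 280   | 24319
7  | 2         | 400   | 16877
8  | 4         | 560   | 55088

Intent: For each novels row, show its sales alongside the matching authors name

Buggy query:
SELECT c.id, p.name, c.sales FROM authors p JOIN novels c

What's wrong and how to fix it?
Bug: Missing join condition: each novels row is matched to all authors rows instead of just its own

Fix: Add ON c.author_id = p.id to the JOIN

Corrected query:
SELECT c.id, p.name, c.sales FROM authors p JOIN novels c ON c.author_id = p.id

Result:
id | name    | sales
---+---------+------
1  | Asimov  | 33711
2  | Tolkien | 79582
3  | Orwell  | 12543
4  | Austen  | 53305
5  | Austen  | 37390
6  | Orwell  | 24319
7  | Asimov  | 16877
8  | Orwell  | 55088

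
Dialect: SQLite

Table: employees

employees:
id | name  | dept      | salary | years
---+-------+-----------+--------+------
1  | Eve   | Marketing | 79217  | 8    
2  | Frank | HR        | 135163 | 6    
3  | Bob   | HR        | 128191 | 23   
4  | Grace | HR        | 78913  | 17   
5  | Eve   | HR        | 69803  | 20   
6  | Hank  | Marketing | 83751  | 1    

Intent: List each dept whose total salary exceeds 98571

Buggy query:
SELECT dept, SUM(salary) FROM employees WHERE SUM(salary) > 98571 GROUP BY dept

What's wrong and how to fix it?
Bug: SUM(salary) is an aggregate, but WHERE filters rows before aggregation

Fix: Use HAVING (which filters groups after aggregation) instead of WHERE

Corrected query:
SELECT dept, SUM(salary) FROM employees GROUP BY dept HAVING SUM(salary) > 98571

Result:
dept      | SUM(salary)
----------+------------
HR        | 412070     
Marketing | 162968     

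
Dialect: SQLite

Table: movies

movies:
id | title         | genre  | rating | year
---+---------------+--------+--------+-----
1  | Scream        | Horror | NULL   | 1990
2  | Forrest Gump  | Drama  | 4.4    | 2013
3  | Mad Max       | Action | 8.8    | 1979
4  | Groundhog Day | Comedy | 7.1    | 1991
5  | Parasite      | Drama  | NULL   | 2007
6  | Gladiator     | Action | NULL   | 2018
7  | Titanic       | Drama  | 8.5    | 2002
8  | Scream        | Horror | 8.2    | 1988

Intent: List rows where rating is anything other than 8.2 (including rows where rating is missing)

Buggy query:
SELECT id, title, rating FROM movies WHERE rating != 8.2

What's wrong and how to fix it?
Bug: 'rating != 8.2' is unknown when rating is NULL, so NULL rows are silently excluded

Fix: Add an explicit OR rating IS NULL to include the missing-value rows

Corrected query:
SELECT id, title, rating FROM movies WHERE rating != 8.2 OR rating IS NULL

Result:
id | title         | rating
---+---------------+-------
1  | Scream        | NULL  
2  | Forrest Gump  | 4.4   
3  | Mad Max       | 8.8   
4  | Groundhog Day | 7.1   
5  | Parasite      | NULL  
6  | Gladiator     | NULL  
7  | Titanic       | 8.5   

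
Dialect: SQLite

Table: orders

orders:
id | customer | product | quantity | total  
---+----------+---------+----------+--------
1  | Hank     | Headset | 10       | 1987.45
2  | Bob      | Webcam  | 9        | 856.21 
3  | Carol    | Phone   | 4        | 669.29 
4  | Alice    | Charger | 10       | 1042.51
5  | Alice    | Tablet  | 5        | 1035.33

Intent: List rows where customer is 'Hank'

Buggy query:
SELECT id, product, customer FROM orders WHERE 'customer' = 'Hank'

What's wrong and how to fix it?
Bug: 'customer' in single quotes is a string literal, not the column; the comparison is literal-vs-literal and never true

Fix: Remove the quotes around the column name (or use double quotes for an identifier)

Corrected query:
SELECT id, product, customer FROM orders WHERE customer = 'Hank'

Result:
id | product | customer
---+---------+---------
1  | Headset | Hank    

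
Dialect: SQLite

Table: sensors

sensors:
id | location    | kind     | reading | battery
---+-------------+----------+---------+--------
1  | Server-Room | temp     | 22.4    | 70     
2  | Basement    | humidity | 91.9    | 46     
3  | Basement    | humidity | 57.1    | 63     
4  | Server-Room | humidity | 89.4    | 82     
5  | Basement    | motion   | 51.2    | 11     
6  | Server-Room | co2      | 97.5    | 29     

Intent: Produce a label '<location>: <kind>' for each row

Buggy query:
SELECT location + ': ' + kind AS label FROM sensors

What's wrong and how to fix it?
Bug: '+' is numeric addition; on text columns SQLite converts them to 0 instead of concatenating

Fix: Replace + with || to concatenate text

Corrected query:
SELECT location || ': ' || kind AS label FROM sensors

Result:
label                
---------------------
Server-Room: temp    
Basement: humidity   
Basement: humidity   
Server-Room: humidity
Basement: motion     
Server-Room: co2     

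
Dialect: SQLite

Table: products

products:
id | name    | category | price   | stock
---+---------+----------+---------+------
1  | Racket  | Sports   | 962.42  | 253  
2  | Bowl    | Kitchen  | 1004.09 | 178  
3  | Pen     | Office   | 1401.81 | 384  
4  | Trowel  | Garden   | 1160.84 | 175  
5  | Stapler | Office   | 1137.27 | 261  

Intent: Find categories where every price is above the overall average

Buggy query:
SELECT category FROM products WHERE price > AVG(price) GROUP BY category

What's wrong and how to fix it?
Bug: AVG() is an aggregate; it can't sit directly in WHERE

Fix: Use a subquery for AVG and a HAVING MIN(...) filter so the condition holds for every row in the group

Corrected query:
SELECT category FROM products GROUP BY category HAVING MIN(price) > (SELECT AVG(price) FROM products)

Result:
category
--------
Garden  
Office  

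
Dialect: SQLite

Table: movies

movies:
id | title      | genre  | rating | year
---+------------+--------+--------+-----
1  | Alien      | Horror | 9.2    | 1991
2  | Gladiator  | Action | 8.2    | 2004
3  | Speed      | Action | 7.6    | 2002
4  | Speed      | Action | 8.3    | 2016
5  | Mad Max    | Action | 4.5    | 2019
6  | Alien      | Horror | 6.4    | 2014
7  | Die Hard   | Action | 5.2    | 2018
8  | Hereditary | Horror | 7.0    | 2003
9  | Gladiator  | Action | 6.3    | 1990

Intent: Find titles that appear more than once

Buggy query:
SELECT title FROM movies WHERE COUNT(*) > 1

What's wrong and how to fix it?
Bug: COUNT(*) is an aggregate and cannot be used in WHERE

Fix: Group first, then use HAVING for the count condition

Corrected query:
SELECT title FROM movies GROUP BY title HAVING COUNT(*) > 1

Result:
title    
---------
Alien    
Gladiator
Speed    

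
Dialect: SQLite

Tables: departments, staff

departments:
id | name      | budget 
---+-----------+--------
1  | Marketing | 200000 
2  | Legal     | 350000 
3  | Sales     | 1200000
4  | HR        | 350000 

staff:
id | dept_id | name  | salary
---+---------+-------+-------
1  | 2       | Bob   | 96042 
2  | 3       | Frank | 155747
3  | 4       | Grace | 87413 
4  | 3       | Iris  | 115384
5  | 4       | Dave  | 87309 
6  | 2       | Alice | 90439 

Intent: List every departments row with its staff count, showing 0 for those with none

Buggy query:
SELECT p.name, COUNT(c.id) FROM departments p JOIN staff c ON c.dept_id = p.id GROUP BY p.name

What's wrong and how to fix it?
Bug: INNER JOIN drops departments rows that have no matching staff rows

Fix: Use LEFT JOIN so parents without children still appear (COUNT(c.id) gives 0)

Corrected query:
SELECT p.name, COUNT(c.id) FROM departments p LEFT JOIN staff c ON c.dept_id = p.id GROUP BY p.name

Result:
name      | COUNT(c.id)
----------+------------
HR        | 2          
Legal     | 2          
Marketing | 0          
Sales     | 2          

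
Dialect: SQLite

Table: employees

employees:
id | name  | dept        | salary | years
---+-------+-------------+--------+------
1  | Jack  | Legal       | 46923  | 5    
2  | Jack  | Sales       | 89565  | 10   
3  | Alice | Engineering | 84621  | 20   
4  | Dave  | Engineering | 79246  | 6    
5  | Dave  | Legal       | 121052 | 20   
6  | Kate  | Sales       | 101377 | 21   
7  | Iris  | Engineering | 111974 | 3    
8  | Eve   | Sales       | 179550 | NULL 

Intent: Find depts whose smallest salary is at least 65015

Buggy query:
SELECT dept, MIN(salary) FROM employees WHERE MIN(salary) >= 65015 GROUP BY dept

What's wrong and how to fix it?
Bug: Aggregates like MIN are computed per group after WHERE runs

Fix: Use HAVING for the per-group MIN condition

Corrected query:
SELECT dept, MIN(salary) FROM employees GROUP BY dept HAVING MIN(salary) >= 65015

Result:
dept        | MIN(salary)
------------+------------
Engineering | 79246      
Sales       | 89565      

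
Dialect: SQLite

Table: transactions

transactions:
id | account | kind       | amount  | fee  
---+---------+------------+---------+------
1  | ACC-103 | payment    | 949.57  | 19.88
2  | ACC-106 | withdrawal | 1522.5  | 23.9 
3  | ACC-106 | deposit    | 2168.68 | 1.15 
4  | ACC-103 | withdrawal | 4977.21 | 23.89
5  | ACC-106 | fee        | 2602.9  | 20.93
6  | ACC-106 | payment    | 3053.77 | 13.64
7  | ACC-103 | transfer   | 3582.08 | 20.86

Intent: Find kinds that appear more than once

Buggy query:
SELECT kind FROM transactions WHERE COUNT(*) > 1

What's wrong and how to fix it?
Bug: COUNT(*) is an aggregate and cannot be used in WHERE

Fix: GROUP BY kind, then filter groups with HAVING COUNT(*) > 1

Corrected query:
SELECT kind FROM transactions GROUP BY kind HAVING COUNT(*) > 1

Result:
kind      
----------
payment   
withdrawal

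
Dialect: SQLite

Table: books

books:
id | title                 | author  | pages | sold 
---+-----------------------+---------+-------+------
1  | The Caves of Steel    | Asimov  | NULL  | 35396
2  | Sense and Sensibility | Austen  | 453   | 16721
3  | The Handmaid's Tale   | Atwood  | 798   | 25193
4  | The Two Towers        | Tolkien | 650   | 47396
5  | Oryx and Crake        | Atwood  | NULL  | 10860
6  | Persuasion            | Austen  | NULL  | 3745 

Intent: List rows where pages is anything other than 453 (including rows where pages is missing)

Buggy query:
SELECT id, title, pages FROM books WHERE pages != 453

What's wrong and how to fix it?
Bug: 'pages != 453' is unknown when pages is NULL, so NULL rows are silently excluded

Fix: Add an explicit OR pages IS NULL to include the missing-value rows

Corrected query:
SELECT id, title, pages FROM books WHERE pages != 453 OR pages IS NULL

Result:
id | title               | pages
---+---------------------+------
1  | The Caves of Steel  | NULL 
3  | The Handmaid's Tale | 798  
4  | The Two Towers      | 650  
5  | Oryx and Crake      | NULL 
6  | Persuasion          | NULL 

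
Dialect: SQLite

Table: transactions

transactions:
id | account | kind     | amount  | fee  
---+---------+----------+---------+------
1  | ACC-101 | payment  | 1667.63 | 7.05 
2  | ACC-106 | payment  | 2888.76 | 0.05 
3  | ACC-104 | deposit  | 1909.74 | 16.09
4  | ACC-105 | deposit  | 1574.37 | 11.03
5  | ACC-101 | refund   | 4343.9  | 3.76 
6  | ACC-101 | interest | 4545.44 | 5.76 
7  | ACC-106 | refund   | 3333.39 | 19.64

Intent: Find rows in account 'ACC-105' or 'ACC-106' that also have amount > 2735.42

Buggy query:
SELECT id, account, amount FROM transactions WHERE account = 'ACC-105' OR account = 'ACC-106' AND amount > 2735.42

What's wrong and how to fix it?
Bug: AND binds tighter than OR, so this parses as account = 'ACC-105' OR (account = 'ACC-106' AND amount > 2735.42)

Fix: Add parentheses around the OR so the AND applies to both alternatives

Corrected query:
SELECT id, account, amount FROM transactions WHERE (account = 'ACC-105' OR account = 'ACC-106') AND amount > 2735.42

Result:
id | account | amount 
---+---------+--------
2  | ACC-106 | 2888.76
7  | ACC-106 | 3333.39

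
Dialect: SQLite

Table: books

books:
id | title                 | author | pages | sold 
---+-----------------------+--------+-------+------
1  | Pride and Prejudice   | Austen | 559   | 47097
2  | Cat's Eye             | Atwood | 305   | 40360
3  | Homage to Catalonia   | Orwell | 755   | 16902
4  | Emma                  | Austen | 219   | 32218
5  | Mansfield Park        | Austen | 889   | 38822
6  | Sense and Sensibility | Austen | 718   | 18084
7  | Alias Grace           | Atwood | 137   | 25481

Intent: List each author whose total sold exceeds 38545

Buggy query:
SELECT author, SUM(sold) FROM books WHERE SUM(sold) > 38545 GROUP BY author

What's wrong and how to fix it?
Bug: WHERE runs before GROUP BY, so aggregates aren't available there

Fix: Use HAVING (which filters groups after aggregation) instead of WHERE

Corrected query:
SELECT author, SUM(sold) FROM books GROUP BY author HAVING SUM(sold) > 38545

Result:
author | SUM(sold)
-------+----------
Atwood | 65841    
Austen | 136221   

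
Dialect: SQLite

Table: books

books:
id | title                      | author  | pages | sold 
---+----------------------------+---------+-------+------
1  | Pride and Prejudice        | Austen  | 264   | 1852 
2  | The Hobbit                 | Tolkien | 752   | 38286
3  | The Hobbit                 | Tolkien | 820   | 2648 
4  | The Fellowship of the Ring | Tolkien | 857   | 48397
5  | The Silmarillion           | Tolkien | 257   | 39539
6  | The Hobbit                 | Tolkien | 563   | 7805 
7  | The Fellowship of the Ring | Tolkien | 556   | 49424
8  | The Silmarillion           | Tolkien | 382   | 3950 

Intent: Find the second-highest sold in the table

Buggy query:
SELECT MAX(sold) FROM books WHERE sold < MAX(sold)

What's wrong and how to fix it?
Bug: The inner MAX is an aggregate inside WHERE, which is not allowed

Fix: Put the inner MAX in a scalar subquery

Corrected query:
SELECT MAX(sold) FROM books WHERE sold < (SELECT MAX(sold) FROM books)

Result:
MAX(sold)
---------
48397    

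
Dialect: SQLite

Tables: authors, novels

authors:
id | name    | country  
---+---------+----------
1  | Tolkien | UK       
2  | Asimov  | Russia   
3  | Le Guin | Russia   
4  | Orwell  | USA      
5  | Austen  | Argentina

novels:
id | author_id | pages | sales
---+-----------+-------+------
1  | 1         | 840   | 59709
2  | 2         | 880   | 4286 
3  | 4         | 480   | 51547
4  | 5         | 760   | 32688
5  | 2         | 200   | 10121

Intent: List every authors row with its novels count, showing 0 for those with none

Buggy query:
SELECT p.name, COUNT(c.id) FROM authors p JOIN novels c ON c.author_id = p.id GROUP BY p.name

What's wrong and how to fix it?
Bug: An inner join excludes parents with zero children

Fix: Use LEFT JOIN so parents without children still appear (COUNT(c.id) gives 0)

Corrected query:
SELECT p.name, COUNT(c.id) FROM authors p LEFT JOIN novels c ON c.author_id = p.id GROUP BY p.name

Result:
name    | COUNT(c.id)
--------+------------
Asimov  | 2          
Austen  | 1          
Le Guin | 0          
Orwell  | 1          
Tolkien | 1          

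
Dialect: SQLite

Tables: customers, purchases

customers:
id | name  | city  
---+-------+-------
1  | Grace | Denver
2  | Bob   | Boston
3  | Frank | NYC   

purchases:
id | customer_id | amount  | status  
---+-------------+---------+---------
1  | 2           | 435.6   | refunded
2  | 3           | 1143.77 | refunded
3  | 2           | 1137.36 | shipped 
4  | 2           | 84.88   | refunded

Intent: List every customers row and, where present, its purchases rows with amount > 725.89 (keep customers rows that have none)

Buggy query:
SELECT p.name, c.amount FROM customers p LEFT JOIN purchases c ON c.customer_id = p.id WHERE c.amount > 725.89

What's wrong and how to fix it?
Bug: Filtering c.amount in WHERE discards the NULL rows produced by LEFT JOIN, turning it into an inner join

Fix: Put 'c.amount > 725.89' in the JOIN's ON clause instead of WHERE

Corrected query:
SELECT p.name, c.amount FROM customers p LEFT JOIN purchases c ON c.customer_id = p.id AND c.amount > 725.89

Result:
name  | amount 
------+--------
Grace | NULL   
Bob   | 1137.36
Frank | 1143.77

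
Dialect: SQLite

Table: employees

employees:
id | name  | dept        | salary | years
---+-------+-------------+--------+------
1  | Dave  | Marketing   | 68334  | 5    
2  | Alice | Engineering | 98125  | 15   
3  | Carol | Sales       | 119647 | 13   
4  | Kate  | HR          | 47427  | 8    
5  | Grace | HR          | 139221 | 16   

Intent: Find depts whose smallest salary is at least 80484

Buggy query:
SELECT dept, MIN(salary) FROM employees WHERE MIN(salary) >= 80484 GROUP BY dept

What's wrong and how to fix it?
Bug: MIN() in WHERE is a misuse of aggregate

Fix: Replace WHERE with HAVING after the GROUP BY

Corrected query:
SELECT dept, MIN(salary) FROM employees GROUP BY dept HAVING MIN(salary) >= 80484

Result:
dept        | MIN(salary)
------------+------------
Engineering | 98125      
Sales       | 119647     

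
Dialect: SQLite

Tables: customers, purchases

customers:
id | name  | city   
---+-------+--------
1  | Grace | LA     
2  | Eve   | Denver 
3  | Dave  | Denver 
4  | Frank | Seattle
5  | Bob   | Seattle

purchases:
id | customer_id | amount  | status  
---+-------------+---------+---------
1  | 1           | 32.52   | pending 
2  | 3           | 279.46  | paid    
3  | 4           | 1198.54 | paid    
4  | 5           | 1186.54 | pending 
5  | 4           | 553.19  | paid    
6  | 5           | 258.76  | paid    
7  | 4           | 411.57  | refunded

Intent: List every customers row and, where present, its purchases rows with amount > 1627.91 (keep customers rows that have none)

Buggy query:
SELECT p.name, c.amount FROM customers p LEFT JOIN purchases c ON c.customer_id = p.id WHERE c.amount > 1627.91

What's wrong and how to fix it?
Bug: Filtering c.amount in WHERE discards the NULL rows produced by LEFT JOIN, turning it into an inner join

Fix: Put 'c.amount > 1627.91' in the JOIN's ON clause instead of WHERE

Corrected query:
SELECT p.name, c.amount FROM customers p LEFT JOIN purchases c ON c.customer_id = p.id AND c.amount > 1627.91

Result:
name  | amount
------+-------
Grace | NULL  
Eve   | NULL  
Dave  | NULL  
Frank | NULL  
Bob   | NULL  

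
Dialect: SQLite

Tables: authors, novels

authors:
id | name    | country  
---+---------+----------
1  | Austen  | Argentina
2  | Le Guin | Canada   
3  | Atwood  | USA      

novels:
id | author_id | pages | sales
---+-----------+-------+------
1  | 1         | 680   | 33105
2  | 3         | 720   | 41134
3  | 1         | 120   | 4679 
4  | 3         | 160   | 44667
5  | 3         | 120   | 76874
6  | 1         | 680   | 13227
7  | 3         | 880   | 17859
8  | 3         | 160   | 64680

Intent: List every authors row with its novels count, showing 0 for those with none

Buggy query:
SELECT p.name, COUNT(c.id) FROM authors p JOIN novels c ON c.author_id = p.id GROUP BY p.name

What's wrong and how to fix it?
Bug: INNER JOIN drops authors rows that have no matching novels rows

Fix: Use LEFT JOIN so parents without children still appear (COUNT(c.id) gives 0)

Corrected query:
SELECT p.name, COUNT(c.id) FROM authors p LEFT JOIN novels c ON c.author_id = p.id GROUP BY p.name

Result:
name    | COUNT(c.id)
--------+------------
Atwood  | 5          
Austen  | 3          
Le Guin | 0          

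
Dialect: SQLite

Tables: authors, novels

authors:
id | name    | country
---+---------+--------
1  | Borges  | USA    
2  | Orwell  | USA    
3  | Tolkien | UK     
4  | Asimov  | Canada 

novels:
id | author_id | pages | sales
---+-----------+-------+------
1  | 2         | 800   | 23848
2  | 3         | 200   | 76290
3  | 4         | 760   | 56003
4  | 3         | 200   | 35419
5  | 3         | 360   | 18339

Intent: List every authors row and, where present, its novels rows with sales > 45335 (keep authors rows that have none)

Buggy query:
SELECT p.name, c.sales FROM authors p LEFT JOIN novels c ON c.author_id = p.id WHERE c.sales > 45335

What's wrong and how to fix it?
Bug: A WHERE condition on the right-hand table after LEFT JOIN drops unmatched parents

Fix: Put 'c.sales > 45335' in the JOIN's ON clause instead of WHERE

Corrected query:
SELECT p.name, c.sales FROM authors p LEFT JOIN novels c ON c.author_id = p.id AND c.sales > 45335

Result:
name    | sales
--------+------
Borges  | NULL 
Orwell  | NULL 
Tolkien | 76290
Asimov  | 56003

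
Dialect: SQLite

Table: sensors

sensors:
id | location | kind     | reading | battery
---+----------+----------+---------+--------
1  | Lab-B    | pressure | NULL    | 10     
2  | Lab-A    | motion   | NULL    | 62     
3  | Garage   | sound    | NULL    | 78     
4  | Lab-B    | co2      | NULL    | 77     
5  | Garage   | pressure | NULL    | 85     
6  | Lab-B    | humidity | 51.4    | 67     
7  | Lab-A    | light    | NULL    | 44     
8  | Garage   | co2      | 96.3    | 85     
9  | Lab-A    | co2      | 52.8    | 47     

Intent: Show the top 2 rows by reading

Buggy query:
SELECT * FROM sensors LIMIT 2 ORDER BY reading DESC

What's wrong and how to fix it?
Bug: ORDER BY cannot follow LIMIT; LIMIT is the final clause

Fix: Swap the clauses: ORDER BY first, then LIMIT

Corrected query:
SELECT * FROM sensors ORDER BY reading DESC LIMIT 2

Result:
id | location | kind | reading | battery
---+----------+------+---------+--------
8  | Garage   | co2  | 96.3    | 85     
9  | Lab-A    | co2  | 52.8    | 47     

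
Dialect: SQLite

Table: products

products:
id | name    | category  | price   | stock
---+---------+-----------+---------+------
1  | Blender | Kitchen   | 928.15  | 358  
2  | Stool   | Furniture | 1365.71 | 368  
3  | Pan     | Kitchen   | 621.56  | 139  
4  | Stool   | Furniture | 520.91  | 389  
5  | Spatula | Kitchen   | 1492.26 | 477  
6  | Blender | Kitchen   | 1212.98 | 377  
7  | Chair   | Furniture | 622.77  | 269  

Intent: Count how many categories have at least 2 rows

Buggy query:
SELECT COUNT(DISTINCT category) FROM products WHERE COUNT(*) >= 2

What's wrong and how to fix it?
Bug: COUNT(*) cannot appear in WHERE; the per-group count doesn't exist yet

Fix: Group first with HAVING COUNT(*) >= 2, then COUNT the resulting groups

Corrected query:
SELECT COUNT(*) FROM (SELECT category FROM products GROUP BY category HAVING COUNT(*) >= 2)

Result:
COUNT(*)
--------
2       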